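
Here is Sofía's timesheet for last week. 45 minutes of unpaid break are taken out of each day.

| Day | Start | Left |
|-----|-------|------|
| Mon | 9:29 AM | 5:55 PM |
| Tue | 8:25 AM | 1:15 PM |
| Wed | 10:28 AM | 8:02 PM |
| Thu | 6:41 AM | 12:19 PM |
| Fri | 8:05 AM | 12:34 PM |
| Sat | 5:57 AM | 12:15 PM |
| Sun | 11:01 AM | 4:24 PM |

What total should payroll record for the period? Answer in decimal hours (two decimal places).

39.38 hours

Mon: 9:29 AM–5:55 PM = 8 h 26 min; less 45 min break → 7 h 41 min
Tue: 8:25 AM–1:15 PM = 4 h 50 min; less 45 min break → 4 h 5 min
Wed: 10:28 AM–8:02 PM = 9 h 34 min; less 45 min break → 8 h 49 min
Thu: 6:41 AM–12:19 PM = 5 h 38 min; less 45 min break → 4 h 53 min
Fri: 8:05 AM–12:34 PM = 4 h 29 min; less 45 min break → 3 h 44 min
Sat: 5:57 AM–12:15 PM = 6 h 18 min; less 45 min break → 5 h 33 min
Sun: 11:01 AM–4:24 PM = 5 h 23 min; less 45 min break → 4 h 38 min
Total: 7 h 41 min + 4 h 5 min + 8 h 49 min + 4 h 53 min + 3 h 44 min + 5 h 33 min + 4 h 38 min = 39 h 23 min.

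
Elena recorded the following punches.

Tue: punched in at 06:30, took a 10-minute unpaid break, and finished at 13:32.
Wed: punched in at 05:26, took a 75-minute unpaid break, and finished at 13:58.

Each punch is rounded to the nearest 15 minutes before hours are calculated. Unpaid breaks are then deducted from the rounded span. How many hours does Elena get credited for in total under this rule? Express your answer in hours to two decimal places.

Tue: in 06:30→06:30, out 13:32→13:30; 7 h 0 min − 10 min = 6 h 50 min
Wed: in 05:26→05:30, out 13:58→14:00; 8 h 30 min − 75 min = 7 h 15 min
Total credited: 14 h 5 min.

14.08 hours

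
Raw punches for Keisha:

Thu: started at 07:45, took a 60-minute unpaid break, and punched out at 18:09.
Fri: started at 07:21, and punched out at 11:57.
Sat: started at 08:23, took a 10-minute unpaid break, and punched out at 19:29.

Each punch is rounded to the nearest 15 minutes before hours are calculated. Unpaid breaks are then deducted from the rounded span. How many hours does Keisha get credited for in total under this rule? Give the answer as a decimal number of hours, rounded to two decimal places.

Thu: in 07:45→07:45, out 18:09→18:15; 10 h 30 min − 60 min = 9 h 30 min
Fri: in 07:21→07:15, out 11:57→12:00; 4 h 45 min
Sat: in 08:23→08:30, out 19:29→19:30; 11 h 0 min − 10 min = 10 h 50 min
Total credited: 25 h 5 min.

25.08 hours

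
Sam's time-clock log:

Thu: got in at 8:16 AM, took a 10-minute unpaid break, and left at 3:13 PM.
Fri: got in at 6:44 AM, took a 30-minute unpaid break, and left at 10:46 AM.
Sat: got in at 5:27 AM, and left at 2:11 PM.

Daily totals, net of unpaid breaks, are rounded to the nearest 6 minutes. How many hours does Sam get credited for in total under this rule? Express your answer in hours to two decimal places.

Thu: 8:16 AM–3:13 PM = 6 h 57 min − 10 min = 6 h 47 min → rounds to 6 h 48 min
Fri: 6:44 AM–10:46 AM = 4 h 2 min − 30 min = 3 h 32 min → rounds to 3 h 30 min
Sat: 5:27 AM–2:11 PM = 8 h 44 min → rounds to 8 h 42 min
Total credited: 19 h 0 min.

19.00 hours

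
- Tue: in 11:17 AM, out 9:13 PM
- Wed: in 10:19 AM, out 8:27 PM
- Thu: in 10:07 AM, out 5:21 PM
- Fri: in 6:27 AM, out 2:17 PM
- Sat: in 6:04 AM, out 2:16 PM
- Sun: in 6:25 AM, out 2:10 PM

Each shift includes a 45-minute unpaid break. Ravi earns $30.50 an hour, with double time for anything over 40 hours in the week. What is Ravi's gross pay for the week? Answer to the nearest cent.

$1621.58

Tue: 11:17 AM–9:13 PM = 9 h 56 min; less 45 min break → 9 h 11 min
Wed: 10:19 AM–8:27 PM = 10 h 8 min; less 45 min break → 9 h 23 min
Thu: 10:07 AM–5:21 PM = 7 h 14 min; less 45 min break → 6 h 29 min
Fri: 6:27 AM–2:17 PM = 7 h 50 min; less 45 min break → 7 h 5 min
Sat: 6:04 AM–2:16 PM = 8 h 12 min; less 45 min break → 7 h 27 min
Sun: 6:25 AM–2:10 PM = 7 h 45 min; less 45 min break → 7 h 0 min
Total worked: 46 h 35 min = 2795 min.
Regular 40 h 0 min = 2400 min at $30.50/h; overtime 6 h 35 min = 395 min at $61.00/h.
Pay = (2400 × $30.50 + 395 × $61.00) ÷ 60 = $1621.58.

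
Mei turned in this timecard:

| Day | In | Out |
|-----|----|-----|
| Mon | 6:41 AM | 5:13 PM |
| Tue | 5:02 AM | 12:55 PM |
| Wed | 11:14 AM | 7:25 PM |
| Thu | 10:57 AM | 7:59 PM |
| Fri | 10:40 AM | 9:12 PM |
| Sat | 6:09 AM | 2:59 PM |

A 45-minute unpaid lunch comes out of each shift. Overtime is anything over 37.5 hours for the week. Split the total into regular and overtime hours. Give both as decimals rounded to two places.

Mon: 6:41 AM–5:13 PM = 10 h 32 min; less 45 min break → 9 h 47 min
Tue: 5:02 AM–12:55 PM = 7 h 53 min; less 45 min break → 7 h 8 min
Wed: 11:14 AM–7:25 PM = 8 h 11 min; less 45 min break → 7 h 26 min
Thu: 10:57 AM–7:59 PM = 9 h 2 min; less 45 min break → 8 h 17 min
Fri: 10:40 AM–9:12 PM = 10 h 32 min; less 45 min break → 9 h 47 min
Sat: 6:09 AM–2:59 PM = 8 h 50 min; less 45 min break → 8 h 5 min
Total worked: 50 h 30 min = 50.50 h.
Threshold 37.5 h → overtime 13 h 0 min, regular 37 h 30 min.

Regular 37.50 hours, overtime 13.00 hours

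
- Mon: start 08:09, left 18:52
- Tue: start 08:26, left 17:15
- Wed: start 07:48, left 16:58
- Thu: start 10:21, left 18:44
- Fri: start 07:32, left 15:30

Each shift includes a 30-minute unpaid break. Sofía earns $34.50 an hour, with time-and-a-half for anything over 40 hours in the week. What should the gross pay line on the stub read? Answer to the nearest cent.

Mon: 08:09–18:52 = 10 h 43 min; less 30 min break → 10 h 13 min
Tue: 08:26–17:15 = 8 h 49 min; less 30 min break → 8 h 19 min
Wed: 07:48–16:58 = 9 h 10 min; less 30 min break → 8 h 40 min
Thu: 10:21–18:44 = 8 h 23 min; less 30 min break → 7 h 53 min
Fri: 07:32–15:30 = 7 h 58 min; less 30 min break → 7 h 28 min
Total worked: 42 h 33 min = 2553 min.
Regular 40 h 0 min = 2400 min at $34.50/h; overtime 2 h 33 min = 153 min at $51.75/h.
Pay = (2400 × $34.50 + 153 × $51.75) ÷ 60 = $1511.96.

$1511.96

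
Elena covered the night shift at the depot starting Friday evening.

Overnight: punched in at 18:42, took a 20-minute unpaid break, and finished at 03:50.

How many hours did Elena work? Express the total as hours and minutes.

8 h 48 min

Overnight: 18:42 → midnight = 5 h 18 min; midnight → 03:50 = 3 h 50 min; span 9 h 8 min; less 20 min break → 8 h 48 min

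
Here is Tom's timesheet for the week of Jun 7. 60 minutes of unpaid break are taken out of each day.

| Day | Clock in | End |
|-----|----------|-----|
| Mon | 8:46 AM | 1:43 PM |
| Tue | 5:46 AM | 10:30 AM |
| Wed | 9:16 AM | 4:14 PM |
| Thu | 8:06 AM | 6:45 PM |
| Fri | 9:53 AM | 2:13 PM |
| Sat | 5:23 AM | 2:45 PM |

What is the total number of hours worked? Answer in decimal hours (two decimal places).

35.00 hours

Mon: 8:46 AM–1:43 PM = 4 h 57 min; less 60 min break → 3 h 57 min
Tue: 5:46 AM–10:30 AM = 4 h 44 min; less 60 min break → 3 h 44 min
Wed: 9:16 AM–4:14 PM = 6 h 58 min; less 60 min break → 5 h 58 min
Thu: 8:06 AM–6:45 PM = 10 h 39 min; less 60 min break → 9 h 39 min
Fri: 9:53 AM–2:13 PM = 4 h 20 min; less 60 min break → 3 h 20 min
Sat: 5:23 AM–2:45 PM = 9 h 22 min; less 60 min break → 8 h 22 min
Total: 3 h 57 min + 3 h 44 min + 5 h 58 min + 9 h 39 min + 3 h 20 min + 8 h 22 min = 35 h 0 min.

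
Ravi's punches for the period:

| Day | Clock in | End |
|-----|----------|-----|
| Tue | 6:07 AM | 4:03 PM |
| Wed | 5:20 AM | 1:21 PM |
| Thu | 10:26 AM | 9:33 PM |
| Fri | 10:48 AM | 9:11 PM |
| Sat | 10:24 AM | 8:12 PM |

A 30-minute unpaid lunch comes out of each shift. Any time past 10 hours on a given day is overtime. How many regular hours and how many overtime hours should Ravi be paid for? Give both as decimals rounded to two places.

Tue: 6:07 AM–4:03 PM = 9 h 56 min; less 30 min break → 9 h 26 min
Wed: 5:20 AM–1:21 PM = 8 h 1 min; less 30 min break → 7 h 31 min
Thu: 10:26 AM–9:33 PM = 11 h 7 min; less 30 min break → 10 h 37 min
Fri: 10:48 AM–9:11 PM = 10 h 23 min; less 30 min break → 9 h 53 min
Sat: 10:24 AM–8:12 PM = 9 h 48 min; less 30 min break → 9 h 18 min
Tue reg 9 h 26 min / OT 0 h 0 min; Wed reg 7 h 31 min / OT 0 h 0 min; Thu reg 10 h 0 min / OT 0 h 37 min; Fri reg 9 h 53 min / OT 0 h 0 min; Sat reg 9 h 18 min / OT 0 h 0 min.
Totals: regular 46 h 8 min, overtime 0 h 37 min.

Regular 46.13 hours, overtime 0.62 hours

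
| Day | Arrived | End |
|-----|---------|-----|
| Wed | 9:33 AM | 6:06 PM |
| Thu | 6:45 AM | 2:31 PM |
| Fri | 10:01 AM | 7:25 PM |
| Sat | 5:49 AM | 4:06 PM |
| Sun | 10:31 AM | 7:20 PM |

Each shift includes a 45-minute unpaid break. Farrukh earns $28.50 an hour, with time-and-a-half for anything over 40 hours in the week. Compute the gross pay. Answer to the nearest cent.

$1185.60

Wed: 9:33 AM–6:06 PM = 8 h 33 min; less 45 min break → 7 h 48 min
Thu: 6:45 AM–2:31 PM = 7 h 46 min; less 45 min break → 7 h 1 min
Fri: 10:01 AM–7:25 PM = 9 h 24 min; less 45 min break → 8 h 39 min
Sat: 5:49 AM–4:06 PM = 10 h 17 min; less 45 min break → 9 h 32 min
Sun: 10:31 AM–7:20 PM = 8 h 49 min; less 45 min break → 8 h 4 min
Total worked: 41 h 4 min = 2464 min.
Regular 40 h 0 min = 2400 min at $28.50/h; overtime 1 h 4 min = 64 min at $42.75/h.
Pay = (2400 × $28.50 + 64 × $42.75) ÷ 60 = $1185.60.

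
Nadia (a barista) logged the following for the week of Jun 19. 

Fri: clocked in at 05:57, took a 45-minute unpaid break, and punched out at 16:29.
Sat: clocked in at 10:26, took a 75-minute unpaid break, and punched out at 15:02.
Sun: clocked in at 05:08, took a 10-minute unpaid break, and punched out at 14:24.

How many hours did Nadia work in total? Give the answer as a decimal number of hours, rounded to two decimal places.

22.23 hours

Fri: 05:57–16:29 = 10 h 32 min; less 45 min break → 9 h 47 min
Sat: 10:26–15:02 = 4 h 36 min; less 75 min break → 3 h 21 min
Sun: 05:08–14:24 = 9 h 16 min; less 10 min break → 9 h 6 min
Total: 9 h 47 min + 3 h 21 min + 9 h 6 min = 22 h 14 min.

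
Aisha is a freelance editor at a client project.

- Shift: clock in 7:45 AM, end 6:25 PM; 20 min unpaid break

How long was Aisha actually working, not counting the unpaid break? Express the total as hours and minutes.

Shift: 7:45 AM–6:25 PM = 10 h 40 min; less 20 min break → 10 h 20 min

10 h 20 min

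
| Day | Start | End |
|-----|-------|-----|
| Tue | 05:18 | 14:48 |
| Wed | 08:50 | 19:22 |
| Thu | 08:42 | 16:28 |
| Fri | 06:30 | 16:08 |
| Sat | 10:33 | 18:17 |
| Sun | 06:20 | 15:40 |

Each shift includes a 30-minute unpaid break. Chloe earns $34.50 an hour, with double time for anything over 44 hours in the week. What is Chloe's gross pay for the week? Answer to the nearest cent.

$2035.50

Tue: 05:18–14:48 = 9 h 30 min; less 30 min break → 9 h 0 min
Wed: 08:50–19:22 = 10 h 32 min; less 30 min break → 10 h 2 min
Thu: 08:42–16:28 = 7 h 46 min; less 30 min break → 7 h 16 min
Fri: 06:30–16:08 = 9 h 38 min; less 30 min break → 9 h 8 min
Sat: 10:33–18:17 = 7 h 44 min; less 30 min break → 7 h 14 min
Sun: 06:20–15:40 = 9 h 20 min; less 30 min break → 8 h 50 min
Total worked: 51 h 30 min = 3090 min.
Regular 44 h 0 min = 2640 min at $34.50/h; overtime 7 h 30 min = 450 min at $69.00/h.
Pay = (2640 × $34.50 + 450 × $69.00) ÷ 60 = $2035.50.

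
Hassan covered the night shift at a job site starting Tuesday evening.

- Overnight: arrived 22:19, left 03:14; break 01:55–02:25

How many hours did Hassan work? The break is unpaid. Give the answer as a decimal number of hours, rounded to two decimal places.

Overnight: 22:19 → midnight = 1 h 41 min; midnight → 03:14 = 3 h 14 min; span 4 h 55 min; less 30 min break → 4 h 25 min

4.42 hours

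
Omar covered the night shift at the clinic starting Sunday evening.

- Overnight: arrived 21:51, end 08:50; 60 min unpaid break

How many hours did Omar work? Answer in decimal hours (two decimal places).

9.98 hours

Overnight: 21:51 → midnight = 2 h 9 min; midnight → 08:50 = 8 h 50 min; span 10 h 59 min; less 60 min break → 9 h 59 min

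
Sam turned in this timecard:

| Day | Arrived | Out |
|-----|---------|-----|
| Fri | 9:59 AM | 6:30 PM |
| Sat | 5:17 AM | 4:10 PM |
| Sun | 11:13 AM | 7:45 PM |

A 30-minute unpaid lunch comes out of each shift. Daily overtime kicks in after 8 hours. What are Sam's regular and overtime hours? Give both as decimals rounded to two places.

Fri: 9:59 AM–6:30 PM = 8 h 31 min; less 30 min break → 8 h 1 min
Sat: 5:17 AM–4:10 PM = 10 h 53 min; less 30 min break → 10 h 23 min
Sun: 11:13 AM–7:45 PM = 8 h 32 min; less 30 min break → 8 h 2 min
Fri reg 8 h 0 min / OT 0 h 1 min; Sat reg 8 h 0 min / OT 2 h 23 min; Sun reg 8 h 0 min / OT 0 h 2 min.
Totals: regular 24 h 0 min, overtime 2 h 26 min.

Regular 24.00 hours, overtime 2.43 hours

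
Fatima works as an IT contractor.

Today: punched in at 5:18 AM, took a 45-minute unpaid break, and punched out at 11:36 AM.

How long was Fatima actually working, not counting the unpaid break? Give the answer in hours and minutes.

5 h 33 min

Today: 5:18 AM–11:36 AM = 6 h 18 min; less 45 min break → 5 h 33 min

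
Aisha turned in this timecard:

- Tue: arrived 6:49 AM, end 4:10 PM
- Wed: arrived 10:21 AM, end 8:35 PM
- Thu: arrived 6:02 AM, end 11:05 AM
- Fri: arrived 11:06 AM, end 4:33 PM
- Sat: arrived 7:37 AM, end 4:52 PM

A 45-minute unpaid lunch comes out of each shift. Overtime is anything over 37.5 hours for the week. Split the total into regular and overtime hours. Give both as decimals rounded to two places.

Regular 35.58 hours, overtime 0.00 hours

Tue: 6:49 AM–4:10 PM = 9 h 21 min; less 45 min break → 8 h 36 min
Wed: 10:21 AM–8:35 PM = 10 h 14 min; less 45 min break → 9 h 29 min
Thu: 6:02 AM–11:05 AM = 5 h 3 min; less 45 min break → 4 h 18 min
Fri: 11:06 AM–4:33 PM = 5 h 27 min; less 45 min break → 4 h 42 min
Sat: 7:37 AM–4:52 PM = 9 h 15 min; less 45 min break → 8 h 30 min
Total worked: 35 h 35 min = 35.58 h.
Threshold 37.5 h → overtime 0 h 0 min, regular 35 h 35 min.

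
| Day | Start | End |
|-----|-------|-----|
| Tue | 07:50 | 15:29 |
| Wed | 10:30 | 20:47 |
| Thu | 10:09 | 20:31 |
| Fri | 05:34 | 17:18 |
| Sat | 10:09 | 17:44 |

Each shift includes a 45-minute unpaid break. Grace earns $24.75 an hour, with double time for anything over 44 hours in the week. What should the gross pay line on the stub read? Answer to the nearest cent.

Tue: 07:50–15:29 = 7 h 39 min; less 45 min break → 6 h 54 min
Wed: 10:30–20:47 = 10 h 17 min; less 45 min break → 9 h 32 min
Thu: 10:09–20:31 = 10 h 22 min; less 45 min break → 9 h 37 min
Fri: 05:34–17:18 = 11 h 44 min; less 45 min break → 10 h 59 min
Sat: 10:09–17:44 = 7 h 35 min; less 45 min break → 6 h 50 min
Total worked: 43 h 52 min = 2632 min.
Regular 43 h 52 min = 2632 min at $24.75/h; overtime 0 h 0 min = 0 min at $49.50/h.
Pay = (2632 × $24.75 + 0 × $49.50) ÷ 60 = $1085.70.

$1085.70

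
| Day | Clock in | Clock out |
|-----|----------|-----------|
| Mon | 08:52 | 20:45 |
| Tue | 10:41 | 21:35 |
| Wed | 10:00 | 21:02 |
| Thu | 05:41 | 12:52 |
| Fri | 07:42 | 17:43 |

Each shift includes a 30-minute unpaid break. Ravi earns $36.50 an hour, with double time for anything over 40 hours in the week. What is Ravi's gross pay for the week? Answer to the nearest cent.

$2081.72

Mon: 08:52–20:45 = 11 h 53 min; less 30 min break → 11 h 23 min
Tue: 10:41–21:35 = 10 h 54 min; less 30 min break → 10 h 24 min
Wed: 10:00–21:02 = 11 h 2 min; less 30 min break → 10 h 32 min
Thu: 05:41–12:52 = 7 h 11 min; less 30 min break → 6 h 41 min
Fri: 07:42–17:43 = 10 h 1 min; less 30 min break → 9 h 31 min
Total worked: 48 h 31 min = 2911 min.
Regular 40 h 0 min = 2400 min at $36.50/h; overtime 8 h 31 min = 511 min at $73.00/h.
Pay = (2400 × $36.50 + 511 × $73.00) ÷ 60 = $2081.72.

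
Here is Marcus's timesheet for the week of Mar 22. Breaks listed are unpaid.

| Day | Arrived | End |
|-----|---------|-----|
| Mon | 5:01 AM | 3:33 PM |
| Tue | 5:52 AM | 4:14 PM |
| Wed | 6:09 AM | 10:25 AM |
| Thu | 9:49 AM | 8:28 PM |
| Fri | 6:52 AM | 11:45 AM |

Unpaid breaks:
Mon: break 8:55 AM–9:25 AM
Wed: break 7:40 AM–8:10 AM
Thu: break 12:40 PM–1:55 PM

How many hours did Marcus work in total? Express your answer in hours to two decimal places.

Mon: 5:01 AM–3:33 PM = 10 h 32 min; less 30 min break → 10 h 2 min
Tue: 5:52 AM–4:14 PM = 10 h 22 min
Wed: 6:09 AM–10:25 AM = 4 h 16 min; less 30 min break → 3 h 46 min
Thu: 9:49 AM–8:28 PM = 10 h 39 min; less 75 min break → 9 h 24 min
Fri: 6:52 AM–11:45 AM = 4 h 53 min
Total: 10 h 2 min + 10 h 22 min + 3 h 46 min + 9 h 24 min + 4 h 53 min = 38 h 27 min.

38.45 hours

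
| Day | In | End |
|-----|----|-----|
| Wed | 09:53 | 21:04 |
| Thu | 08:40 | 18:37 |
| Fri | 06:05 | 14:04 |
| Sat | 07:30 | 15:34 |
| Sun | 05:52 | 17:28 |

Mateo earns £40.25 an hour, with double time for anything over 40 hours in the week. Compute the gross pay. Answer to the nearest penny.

£2317.06

Wed: 09:53–21:04 = 11 h 11 min
Thu: 08:40–18:37 = 9 h 57 min
Fri: 06:05–14:04 = 7 h 59 min
Sat: 07:30–15:34 = 8 h 4 min
Sun: 05:52–17:28 = 11 h 36 min
Total worked: 48 h 47 min = 2927 min.
Regular 40 h 0 min = 2400 min at £40.25/h; overtime 8 h 47 min = 527 min at £80.50/h.
Pay = (2400 × £40.25 + 527 × £80.50) ÷ 60 = £2317.06.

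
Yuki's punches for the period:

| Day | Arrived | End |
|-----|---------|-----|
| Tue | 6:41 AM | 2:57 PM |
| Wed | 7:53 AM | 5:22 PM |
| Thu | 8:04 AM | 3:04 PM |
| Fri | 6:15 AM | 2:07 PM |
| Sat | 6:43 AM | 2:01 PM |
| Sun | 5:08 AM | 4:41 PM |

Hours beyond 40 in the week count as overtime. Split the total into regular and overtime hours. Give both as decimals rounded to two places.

Regular 40.00 hours, overtime 11.47 hours

Tue: 6:41 AM–2:57 PM = 8 h 16 min
Wed: 7:53 AM–5:22 PM = 9 h 29 min
Thu: 8:04 AM–3:04 PM = 7 h 0 min
Fri: 6:15 AM–2:07 PM = 7 h 52 min
Sat: 6:43 AM–2:01 PM = 7 h 18 min
Sun: 5:08 AM–4:41 PM = 11 h 33 min
Total worked: 51 h 28 min = 51.47 h.
Threshold 40 h → overtime 11 h 28 min, regular 40 h 0 min.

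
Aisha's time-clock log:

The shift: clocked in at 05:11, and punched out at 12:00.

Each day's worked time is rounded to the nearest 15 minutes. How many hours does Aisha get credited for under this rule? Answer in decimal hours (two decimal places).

The shift: 05:11–12:00 = 6 h 49 min → rounds to 6 h 45 min

6.75 hours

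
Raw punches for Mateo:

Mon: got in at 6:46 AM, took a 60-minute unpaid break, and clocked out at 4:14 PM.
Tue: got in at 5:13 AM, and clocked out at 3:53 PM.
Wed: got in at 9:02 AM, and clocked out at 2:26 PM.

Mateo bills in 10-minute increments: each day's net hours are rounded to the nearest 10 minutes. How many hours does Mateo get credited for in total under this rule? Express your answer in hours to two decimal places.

24.50 hours

Mon: 6:46 AM–4:14 PM = 9 h 28 min − 60 min = 8 h 28 min → rounds to 8 h 30 min
Tue: 5:13 AM–3:53 PM = 10 h 40 min → rounds to 10 h 40 min
Wed: 9:02 AM–2:26 PM = 5 h 24 min → rounds to 5 h 20 min
Total credited: 24 h 30 min.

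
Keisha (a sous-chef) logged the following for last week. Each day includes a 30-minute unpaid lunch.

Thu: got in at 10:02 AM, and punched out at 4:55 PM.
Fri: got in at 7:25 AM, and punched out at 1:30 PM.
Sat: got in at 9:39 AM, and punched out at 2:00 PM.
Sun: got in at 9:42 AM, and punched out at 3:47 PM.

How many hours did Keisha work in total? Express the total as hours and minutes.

21 h 24 min

Thu: 10:02 AM–4:55 PM = 6 h 53 min; less 30 min break → 6 h 23 min
Fri: 7:25 AM–1:30 PM = 6 h 5 min; less 30 min break → 5 h 35 min
Sat: 9:39 AM–2:00 PM = 4 h 21 min; less 30 min break → 3 h 51 min
Sun: 9:42 AM–3:47 PM = 6 h 5 min; less 30 min break → 5 h 35 min
Total: 6 h 23 min + 5 h 35 min + 3 h 51 min + 5 h 35 min = 21 h 24 min.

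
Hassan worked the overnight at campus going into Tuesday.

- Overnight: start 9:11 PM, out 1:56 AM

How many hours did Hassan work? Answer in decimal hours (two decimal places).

Overnight: 9:11 PM → midnight = 2 h 49 min; midnight → 1:56 AM = 1 h 56 min; span 4 h 45 min

4.75 hours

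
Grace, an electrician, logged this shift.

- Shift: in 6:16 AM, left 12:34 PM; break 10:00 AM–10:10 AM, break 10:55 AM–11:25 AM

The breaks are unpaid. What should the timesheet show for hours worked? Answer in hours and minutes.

5 h 38 min

Shift: 6:16 AM–12:34 PM = 6 h 18 min; less 40 min break → 5 h 38 min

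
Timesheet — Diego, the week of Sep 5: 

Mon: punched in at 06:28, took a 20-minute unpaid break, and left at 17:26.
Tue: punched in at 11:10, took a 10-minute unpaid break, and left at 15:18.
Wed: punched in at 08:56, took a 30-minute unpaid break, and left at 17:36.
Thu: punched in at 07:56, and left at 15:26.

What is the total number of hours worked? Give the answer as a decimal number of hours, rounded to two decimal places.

Mon: 06:28–17:26 = 10 h 58 min; less 20 min break → 10 h 38 min
Tue: 11:10–15:18 = 4 h 8 min; less 10 min break → 3 h 58 min
Wed: 08:56–17:36 = 8 h 40 min; less 30 min break → 8 h 10 min
Thu: 07:56–15:26 = 7 h 30 min
Total: 10 h 38 min + 3 h 58 min + 8 h 10 min + 7 h 30 min = 30 h 16 min.

30.27 hours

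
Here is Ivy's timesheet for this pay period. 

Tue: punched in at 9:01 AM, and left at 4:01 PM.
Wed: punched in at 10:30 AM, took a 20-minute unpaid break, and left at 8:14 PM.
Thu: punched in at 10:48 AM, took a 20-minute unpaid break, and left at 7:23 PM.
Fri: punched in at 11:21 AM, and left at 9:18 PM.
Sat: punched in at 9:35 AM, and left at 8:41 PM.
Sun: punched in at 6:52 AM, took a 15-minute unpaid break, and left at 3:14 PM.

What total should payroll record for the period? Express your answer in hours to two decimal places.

53.82 hours

Tue: 9:01 AM–4:01 PM = 7 h 0 min
Wed: 10:30 AM–8:14 PM = 9 h 44 min; less 20 min break → 9 h 24 min
Thu: 10:48 AM–7:23 PM = 8 h 35 min; less 20 min break → 8 h 15 min
Fri: 11:21 AM–9:18 PM = 9 h 57 min
Sat: 9:35 AM–8:41 PM = 11 h 6 min
Sun: 6:52 AM–3:14 PM = 8 h 22 min; less 15 min break → 8 h 7 min
Total: 7 h 0 min + 9 h 24 min + 8 h 15 min + 9 h 57 min + 11 h 6 min + 8 h 7 min = 53 h 49 min.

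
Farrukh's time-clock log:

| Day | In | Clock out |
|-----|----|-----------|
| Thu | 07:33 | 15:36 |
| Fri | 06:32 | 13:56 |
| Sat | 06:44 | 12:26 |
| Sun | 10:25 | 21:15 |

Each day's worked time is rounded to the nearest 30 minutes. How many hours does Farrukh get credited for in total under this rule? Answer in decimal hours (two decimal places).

Thu: 07:33–15:36 = 8 h 3 min → rounds to 8 h 0 min
Fri: 06:32–13:56 = 7 h 24 min → rounds to 7 h 30 min
Sat: 06:44–12:26 = 5 h 42 min → rounds to 5 h 30 min
Sun: 10:25–21:15 = 10 h 50 min → rounds to 11 h 0 min
Total credited: 32 h 0 min.

32.00 hours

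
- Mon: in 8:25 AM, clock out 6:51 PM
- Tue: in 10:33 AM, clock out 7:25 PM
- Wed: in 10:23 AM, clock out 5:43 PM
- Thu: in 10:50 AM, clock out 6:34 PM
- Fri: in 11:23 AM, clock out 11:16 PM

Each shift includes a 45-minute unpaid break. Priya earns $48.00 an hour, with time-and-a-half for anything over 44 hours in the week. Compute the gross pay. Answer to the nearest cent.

$2040.00

Mon: 8:25 AM–6:51 PM = 10 h 26 min; less 45 min break → 9 h 41 min
Tue: 10:33 AM–7:25 PM = 8 h 52 min; less 45 min break → 8 h 7 min
Wed: 10:23 AM–5:43 PM = 7 h 20 min; less 45 min break → 6 h 35 min
Thu: 10:50 AM–6:34 PM = 7 h 44 min; less 45 min break → 6 h 59 min
Fri: 11:23 AM–11:16 PM = 11 h 53 min; less 45 min break → 11 h 8 min
Total worked: 42 h 30 min = 2550 min.
Regular 42 h 30 min = 2550 min at $48.00/h; overtime 0 h 0 min = 0 min at $72.00/h.
Pay = (2550 × $48.00 + 0 × $72.00) ÷ 60 = $2040.00.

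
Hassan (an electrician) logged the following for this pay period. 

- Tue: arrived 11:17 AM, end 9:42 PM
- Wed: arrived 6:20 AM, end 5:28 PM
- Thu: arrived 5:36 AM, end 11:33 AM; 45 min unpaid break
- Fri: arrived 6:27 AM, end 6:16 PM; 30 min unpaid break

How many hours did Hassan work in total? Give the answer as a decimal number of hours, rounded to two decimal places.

Tue: 11:17 AM–9:42 PM = 10 h 25 min
Wed: 6:20 AM–5:28 PM = 11 h 8 min
Thu: 5:36 AM–11:33 AM = 5 h 57 min; less 45 min break → 5 h 12 min
Fri: 6:27 AM–6:16 PM = 11 h 49 min; less 30 min break → 11 h 19 min
Total: 10 h 25 min + 11 h 8 min + 5 h 12 min + 11 h 19 min = 38 h 4 min.

38.07 hours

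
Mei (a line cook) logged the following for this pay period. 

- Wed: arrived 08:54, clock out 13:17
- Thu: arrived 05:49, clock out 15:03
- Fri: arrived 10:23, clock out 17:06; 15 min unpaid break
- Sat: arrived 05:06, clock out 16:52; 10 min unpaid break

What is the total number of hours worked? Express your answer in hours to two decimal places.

Wed: 08:54–13:17 = 4 h 23 min
Thu: 05:49–15:03 = 9 h 14 min
Fri: 10:23–17:06 = 6 h 43 min; less 15 min break → 6 h 28 min
Sat: 05:06–16:52 = 11 h 46 min; less 10 min break → 11 h 36 min
Total: 4 h 23 min + 9 h 14 min + 6 h 28 min + 11 h 36 min = 31 h 41 min.

31.68 hours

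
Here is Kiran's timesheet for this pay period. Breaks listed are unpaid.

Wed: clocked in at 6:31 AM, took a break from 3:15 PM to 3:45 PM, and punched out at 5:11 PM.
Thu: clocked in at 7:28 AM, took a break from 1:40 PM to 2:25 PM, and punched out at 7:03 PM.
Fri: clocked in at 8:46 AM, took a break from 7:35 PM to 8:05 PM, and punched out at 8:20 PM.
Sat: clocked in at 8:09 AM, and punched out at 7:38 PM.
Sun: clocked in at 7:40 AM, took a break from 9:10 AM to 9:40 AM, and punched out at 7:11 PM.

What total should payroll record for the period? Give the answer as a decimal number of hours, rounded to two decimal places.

54.57 hours

Wed: 6:31 AM–5:11 PM = 10 h 40 min; less 30 min break → 10 h 10 min
Thu: 7:28 AM–7:03 PM = 11 h 35 min; less 45 min break → 10 h 50 min
Fri: 8:46 AM–8:20 PM = 11 h 34 min; less 30 min break → 11 h 4 min
Sat: 8:09 AM–7:38 PM = 11 h 29 min
Sun: 7:40 AM–7:11 PM = 11 h 31 min; less 30 min break → 11 h 1 min
Total: 10 h 10 min + 10 h 50 min + 11 h 4 min + 11 h 29 min + 11 h 1 min = 54 h 34 min.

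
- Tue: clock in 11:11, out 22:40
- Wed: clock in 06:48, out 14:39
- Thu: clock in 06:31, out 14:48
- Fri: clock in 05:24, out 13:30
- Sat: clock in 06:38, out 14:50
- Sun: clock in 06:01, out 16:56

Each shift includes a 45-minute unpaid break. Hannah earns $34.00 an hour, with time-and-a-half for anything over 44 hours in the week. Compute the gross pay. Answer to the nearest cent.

$1819.00

Tue: 11:11–22:40 = 11 h 29 min; less 45 min break → 10 h 44 min
Wed: 06:48–14:39 = 7 h 51 min; less 45 min break → 7 h 6 min
Thu: 06:31–14:48 = 8 h 17 min; less 45 min break → 7 h 32 min
Fri: 05:24–13:30 = 8 h 6 min; less 45 min break → 7 h 21 min
Sat: 06:38–14:50 = 8 h 12 min; less 45 min break → 7 h 27 min
Sun: 06:01–16:56 = 10 h 55 min; less 45 min break → 10 h 10 min
Total worked: 50 h 20 min = 3020 min.
Regular 44 h 0 min = 2640 min at $34.00/h; overtime 6 h 20 min = 380 min at $51.00/h.
Pay = (2640 × $34.00 + 380 × $51.00) ÷ 60 = $1819.00.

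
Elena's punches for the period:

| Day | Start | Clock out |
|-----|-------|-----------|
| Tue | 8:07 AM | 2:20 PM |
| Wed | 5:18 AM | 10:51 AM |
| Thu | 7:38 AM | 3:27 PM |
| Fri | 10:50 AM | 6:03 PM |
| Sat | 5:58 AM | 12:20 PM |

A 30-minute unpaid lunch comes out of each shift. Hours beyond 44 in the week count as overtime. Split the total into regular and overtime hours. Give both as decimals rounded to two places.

Tue: 8:07 AM–2:20 PM = 6 h 13 min; less 30 min break → 5 h 43 min
Wed: 5:18 AM–10:51 AM = 5 h 33 min; less 30 min break → 5 h 3 min
Thu: 7:38 AM–3:27 PM = 7 h 49 min; less 30 min break → 7 h 19 min
Fri: 10:50 AM–6:03 PM = 7 h 13 min; less 30 min break → 6 h 43 min
Sat: 5:58 AM–12:20 PM = 6 h 22 min; less 30 min break → 5 h 52 min
Total worked: 30 h 40 min = 30.67 h.
Threshold 44 h → overtime 0 h 0 min, regular 30 h 40 min.

Regular 30.67 hours, overtime 0.00 hours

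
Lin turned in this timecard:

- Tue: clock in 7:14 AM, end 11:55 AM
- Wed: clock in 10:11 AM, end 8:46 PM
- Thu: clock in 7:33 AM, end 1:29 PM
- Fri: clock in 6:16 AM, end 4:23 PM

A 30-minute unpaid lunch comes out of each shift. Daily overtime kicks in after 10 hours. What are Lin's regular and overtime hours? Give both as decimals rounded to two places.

Regular 29.23 hours, overtime 0.08 hours

Tue: 7:14 AM–11:55 AM = 4 h 41 min; less 30 min break → 4 h 11 min
Wed: 10:11 AM–8:46 PM = 10 h 35 min; less 30 min break → 10 h 5 min
Thu: 7:33 AM–1:29 PM = 5 h 56 min; less 30 min break → 5 h 26 min
Fri: 6:16 AM–4:23 PM = 10 h 7 min; less 30 min break → 9 h 37 min
Tue reg 4 h 11 min / OT 0 h 0 min; Wed reg 10 h 0 min / OT 0 h 5 min; Thu reg 5 h 26 min / OT 0 h 0 min; Fri reg 9 h 37 min / OT 0 h 0 min.
Totals: regular 29 h 14 min, overtime 0 h 5 min.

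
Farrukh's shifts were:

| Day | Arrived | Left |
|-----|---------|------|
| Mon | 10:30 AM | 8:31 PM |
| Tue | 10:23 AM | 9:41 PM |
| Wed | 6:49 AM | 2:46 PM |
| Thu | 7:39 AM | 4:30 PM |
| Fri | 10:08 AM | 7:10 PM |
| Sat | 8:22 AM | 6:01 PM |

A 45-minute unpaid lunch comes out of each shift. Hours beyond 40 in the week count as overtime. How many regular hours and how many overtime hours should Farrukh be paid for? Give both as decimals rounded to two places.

Mon: 10:30 AM–8:31 PM = 10 h 1 min; less 45 min break → 9 h 16 min
Tue: 10:23 AM–9:41 PM = 11 h 18 min; less 45 min break → 10 h 33 min
Wed: 6:49 AM–2:46 PM = 7 h 57 min; less 45 min break → 7 h 12 min
Thu: 7:39 AM–4:30 PM = 8 h 51 min; less 45 min break → 8 h 6 min
Fri: 10:08 AM–7:10 PM = 9 h 2 min; less 45 min break → 8 h 17 min
Sat: 8:22 AM–6:01 PM = 9 h 39 min; less 45 min break → 8 h 54 min
Total worked: 52 h 18 min = 52.30 h.
Threshold 40 h → overtime 12 h 18 min, regular 40 h 0 min.

Regular 40.00 hours, overtime 12.30 hours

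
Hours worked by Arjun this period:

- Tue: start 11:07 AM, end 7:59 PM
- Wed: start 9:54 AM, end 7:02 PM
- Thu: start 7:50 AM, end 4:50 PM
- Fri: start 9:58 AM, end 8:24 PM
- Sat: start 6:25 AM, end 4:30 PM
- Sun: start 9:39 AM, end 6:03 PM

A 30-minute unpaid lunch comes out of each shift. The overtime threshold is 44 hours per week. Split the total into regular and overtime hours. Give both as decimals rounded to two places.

Regular 44.00 hours, overtime 8.92 hours

Tue: 11:07 AM–7:59 PM = 8 h 52 min; less 30 min break → 8 h 22 min
Wed: 9:54 AM–7:02 PM = 9 h 8 min; less 30 min break → 8 h 38 min
Thu: 7:50 AM–4:50 PM = 9 h 0 min; less 30 min break → 8 h 30 min
Fri: 9:58 AM–8:24 PM = 10 h 26 min; less 30 min break → 9 h 56 min
Sat: 6:25 AM–4:30 PM = 10 h 5 min; less 30 min break → 9 h 35 min
Sun: 9:39 AM–6:03 PM = 8 h 24 min; less 30 min break → 7 h 54 min
Total worked: 52 h 55 min = 52.92 h.
Threshold 44 h → overtime 8 h 55 min, regular 44 h 0 min.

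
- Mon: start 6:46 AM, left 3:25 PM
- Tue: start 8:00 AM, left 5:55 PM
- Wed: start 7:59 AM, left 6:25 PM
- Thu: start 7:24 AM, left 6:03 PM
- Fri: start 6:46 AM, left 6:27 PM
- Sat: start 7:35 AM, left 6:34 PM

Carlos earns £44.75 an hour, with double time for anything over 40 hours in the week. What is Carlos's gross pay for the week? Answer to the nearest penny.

£3787.34

Mon: 6:46 AM–3:25 PM = 8 h 39 min
Tue: 8:00 AM–5:55 PM = 9 h 55 min
Wed: 7:59 AM–6:25 PM = 10 h 26 min
Thu: 7:24 AM–6:03 PM = 10 h 39 min
Fri: 6:46 AM–6:27 PM = 11 h 41 min
Sat: 7:35 AM–6:34 PM = 10 h 59 min
Total worked: 62 h 19 min = 3739 min.
Regular 40 h 0 min = 2400 min at £44.75/h; overtime 22 h 19 min = 1339 min at £89.50/h.
Pay = (2400 × £44.75 + 1339 × £89.50) ÷ 60 = £3787.34.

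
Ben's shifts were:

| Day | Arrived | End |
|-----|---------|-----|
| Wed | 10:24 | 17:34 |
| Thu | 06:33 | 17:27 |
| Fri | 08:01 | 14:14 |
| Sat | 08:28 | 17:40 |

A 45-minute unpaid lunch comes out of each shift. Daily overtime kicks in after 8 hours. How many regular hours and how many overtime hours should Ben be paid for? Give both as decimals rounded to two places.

Regular 27.88 hours, overtime 2.60 hours

Wed: 10:24–17:34 = 7 h 10 min; less 45 min break → 6 h 25 min
Thu: 06:33–17:27 = 10 h 54 min; less 45 min break → 10 h 9 min
Fri: 08:01–14:14 = 6 h 13 min; less 45 min break → 5 h 28 min
Sat: 08:28–17:40 = 9 h 12 min; less 45 min break → 8 h 27 min
Wed reg 6 h 25 min / OT 0 h 0 min; Thu reg 8 h 0 min / OT 2 h 9 min; Fri reg 5 h 28 min / OT 0 h 0 min; Sat reg 8 h 0 min / OT 0 h 27 min.
Totals: regular 27 h 53 min, overtime 2 h 36 min.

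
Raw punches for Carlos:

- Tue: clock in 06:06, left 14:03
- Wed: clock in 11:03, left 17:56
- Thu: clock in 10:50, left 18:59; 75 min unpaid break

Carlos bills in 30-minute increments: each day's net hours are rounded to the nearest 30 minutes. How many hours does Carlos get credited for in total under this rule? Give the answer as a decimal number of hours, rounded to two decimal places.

Tue: 06:06–14:03 = 7 h 57 min → rounds to 8 h 0 min
Wed: 11:03–17:56 = 6 h 53 min → rounds to 7 h 0 min
Thu: 10:50–18:59 = 8 h 9 min − 75 min = 6 h 54 min → rounds to 7 h 0 min
Total credited: 22 h 0 min.

22.00 hours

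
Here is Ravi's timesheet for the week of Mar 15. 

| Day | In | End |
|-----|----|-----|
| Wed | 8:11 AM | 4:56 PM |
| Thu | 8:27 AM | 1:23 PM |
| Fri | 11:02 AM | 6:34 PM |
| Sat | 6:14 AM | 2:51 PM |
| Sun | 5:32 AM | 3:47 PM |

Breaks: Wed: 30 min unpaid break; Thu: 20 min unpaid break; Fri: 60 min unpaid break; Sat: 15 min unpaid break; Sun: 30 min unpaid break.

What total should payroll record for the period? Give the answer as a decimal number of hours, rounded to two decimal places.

Wed: 8:11 AM–4:56 PM = 8 h 45 min; less 30 min break → 8 h 15 min
Thu: 8:27 AM–1:23 PM = 4 h 56 min; less 20 min break → 4 h 36 min
Fri: 11:02 AM–6:34 PM = 7 h 32 min; less 60 min break → 6 h 32 min
Sat: 6:14 AM–2:51 PM = 8 h 37 min; less 15 min break → 8 h 22 min
Sun: 5:32 AM–3:47 PM = 10 h 15 min; less 30 min break → 9 h 45 min
Total: 8 h 15 min + 4 h 36 min + 6 h 32 min + 8 h 22 min + 9 h 45 min = 37 h 30 min.

37.50 hours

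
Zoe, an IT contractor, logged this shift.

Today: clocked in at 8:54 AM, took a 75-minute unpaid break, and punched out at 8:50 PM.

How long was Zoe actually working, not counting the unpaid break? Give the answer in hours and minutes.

Today: 8:54 AM–8:50 PM = 11 h 56 min; less 75 min break → 10 h 41 min

10 h 41 min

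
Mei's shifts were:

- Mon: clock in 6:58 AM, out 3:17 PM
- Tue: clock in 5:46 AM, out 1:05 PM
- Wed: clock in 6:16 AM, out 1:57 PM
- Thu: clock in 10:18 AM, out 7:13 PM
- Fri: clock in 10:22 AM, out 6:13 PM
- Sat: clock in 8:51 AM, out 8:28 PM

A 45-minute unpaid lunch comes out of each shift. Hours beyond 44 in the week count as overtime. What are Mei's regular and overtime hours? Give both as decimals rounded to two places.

Regular 44.00 hours, overtime 3.20 hours

Mon: 6:58 AM–3:17 PM = 8 h 19 min; less 45 min break → 7 h 34 min
Tue: 5:46 AM–1:05 PM = 7 h 19 min; less 45 min break → 6 h 34 min
Wed: 6:16 AM–1:57 PM = 7 h 41 min; less 45 min break → 6 h 56 min
Thu: 10:18 AM–7:13 PM = 8 h 55 min; less 45 min break → 8 h 10 min
Fri: 10:22 AM–6:13 PM = 7 h 51 min; less 45 min break → 7 h 6 min
Sat: 8:51 AM–8:28 PM = 11 h 37 min; less 45 min break → 10 h 52 min
Total worked: 47 h 12 min = 47.20 h.
Threshold 44 h → overtime 3 h 12 min, regular 44 h 0 min.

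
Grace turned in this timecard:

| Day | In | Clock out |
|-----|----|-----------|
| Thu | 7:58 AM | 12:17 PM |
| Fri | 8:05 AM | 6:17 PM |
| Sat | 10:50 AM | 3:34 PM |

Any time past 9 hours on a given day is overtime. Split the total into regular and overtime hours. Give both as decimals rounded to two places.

Regular 18.05 hours, overtime 1.20 hours

Thu: 7:58 AM–12:17 PM = 4 h 19 min
Fri: 8:05 AM–6:17 PM = 10 h 12 min
Sat: 10:50 AM–3:34 PM = 4 h 44 min
Thu reg 4 h 19 min / OT 0 h 0 min; Fri reg 9 h 0 min / OT 1 h 12 min; Sat reg 4 h 44 min / OT 0 h 0 min.
Totals: regular 18 h 3 min, overtime 1 h 12 min.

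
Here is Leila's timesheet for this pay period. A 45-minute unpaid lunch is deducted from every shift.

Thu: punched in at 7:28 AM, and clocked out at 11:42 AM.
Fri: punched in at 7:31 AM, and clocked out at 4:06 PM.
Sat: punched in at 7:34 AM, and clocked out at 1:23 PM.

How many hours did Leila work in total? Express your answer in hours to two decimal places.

Thu: 7:28 AM–11:42 AM = 4 h 14 min; less 45 min break → 3 h 29 min
Fri: 7:31 AM–4:06 PM = 8 h 35 min; less 45 min break → 7 h 50 min
Sat: 7:34 AM–1:23 PM = 5 h 49 min; less 45 min break → 5 h 4 min
Total: 3 h 29 min + 7 h 50 min + 5 h 4 min = 16 h 23 min.

16.38 hours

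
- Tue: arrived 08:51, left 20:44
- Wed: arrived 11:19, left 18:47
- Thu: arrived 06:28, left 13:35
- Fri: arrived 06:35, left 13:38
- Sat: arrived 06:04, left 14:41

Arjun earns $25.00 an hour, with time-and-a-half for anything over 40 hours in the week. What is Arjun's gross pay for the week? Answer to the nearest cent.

$1080.00

Tue: 08:51–20:44 = 11 h 53 min
Wed: 11:19–18:47 = 7 h 28 min
Thu: 06:28–13:35 = 7 h 7 min
Fri: 06:35–13:38 = 7 h 3 min
Sat: 06:04–14:41 = 8 h 37 min
Total worked: 42 h 8 min = 2528 min.
Regular 40 h 0 min = 2400 min at $25.00/h; overtime 2 h 8 min = 128 min at $37.50/h.
Pay = (2400 × $25.00 + 128 × $37.50) ÷ 60 = $1080.00.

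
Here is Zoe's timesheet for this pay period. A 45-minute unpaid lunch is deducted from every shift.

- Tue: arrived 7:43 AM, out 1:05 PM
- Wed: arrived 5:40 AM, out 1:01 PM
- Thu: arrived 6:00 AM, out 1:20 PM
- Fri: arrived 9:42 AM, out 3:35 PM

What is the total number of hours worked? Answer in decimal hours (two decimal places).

22.93 hours

Tue: 7:43 AM–1:05 PM = 5 h 22 min; less 45 min break → 4 h 37 min
Wed: 5:40 AM–1:01 PM = 7 h 21 min; less 45 min break → 6 h 36 min
Thu: 6:00 AM–1:20 PM = 7 h 20 min; less 45 min break → 6 h 35 min
Fri: 9:42 AM–3:35 PM = 5 h 53 min; less 45 min break → 5 h 8 min
Total: 4 h 37 min + 6 h 36 min + 6 h 35 min + 5 h 8 min = 22 h 56 min.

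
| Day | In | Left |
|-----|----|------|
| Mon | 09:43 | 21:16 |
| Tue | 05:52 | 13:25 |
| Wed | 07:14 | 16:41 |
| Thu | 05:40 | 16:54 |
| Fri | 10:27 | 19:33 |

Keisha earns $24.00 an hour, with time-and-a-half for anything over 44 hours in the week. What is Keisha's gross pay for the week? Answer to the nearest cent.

$1231.80

Mon: 09:43–21:16 = 11 h 33 min
Tue: 05:52–13:25 = 7 h 33 min
Wed: 07:14–16:41 = 9 h 27 min
Thu: 05:40–16:54 = 11 h 14 min
Fri: 10:27–19:33 = 9 h 6 min
Total worked: 48 h 53 min = 2933 min.
Regular 44 h 0 min = 2640 min at $24.00/h; overtime 4 h 53 min = 293 min at $36.00/h.
Pay = (2640 × $24.00 + 293 × $36.00) ÷ 60 = $1231.80.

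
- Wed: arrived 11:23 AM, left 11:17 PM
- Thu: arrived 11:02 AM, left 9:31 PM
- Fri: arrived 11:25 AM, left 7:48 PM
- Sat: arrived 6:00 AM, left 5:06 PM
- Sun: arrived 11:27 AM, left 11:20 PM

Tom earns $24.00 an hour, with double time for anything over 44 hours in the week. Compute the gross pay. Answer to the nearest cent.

$1524.00

Wed: 11:23 AM–11:17 PM = 11 h 54 min
Thu: 11:02 AM–9:31 PM = 10 h 29 min
Fri: 11:25 AM–7:48 PM = 8 h 23 min
Sat: 6:00 AM–5:06 PM = 11 h 6 min
Sun: 11:27 AM–11:20 PM = 11 h 53 min
Total worked: 53 h 45 min = 3225 min.
Regular 44 h 0 min = 2640 min at $24.00/h; overtime 9 h 45 min = 585 min at $48.00/h.
Pay = (2640 × $24.00 + 585 × $48.00) ÷ 60 = $1524.00.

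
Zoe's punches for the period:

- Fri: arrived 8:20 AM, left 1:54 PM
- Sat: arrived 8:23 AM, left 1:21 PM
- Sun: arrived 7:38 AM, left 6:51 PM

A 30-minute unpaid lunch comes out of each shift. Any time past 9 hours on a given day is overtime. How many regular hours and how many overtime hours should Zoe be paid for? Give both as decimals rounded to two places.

Fri: 8:20 AM–1:54 PM = 5 h 34 min; less 30 min break → 5 h 4 min
Sat: 8:23 AM–1:21 PM = 4 h 58 min; less 30 min break → 4 h 28 min
Sun: 7:38 AM–6:51 PM = 11 h 13 min; less 30 min break → 10 h 43 min
Fri reg 5 h 4 min / OT 0 h 0 min; Sat reg 4 h 28 min / OT 0 h 0 min; Sun reg 9 h 0 min / OT 1 h 43 min.
Totals: regular 18 h 32 min, overtime 1 h 43 min.

Regular 18.53 hours, overtime 1.72 hours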